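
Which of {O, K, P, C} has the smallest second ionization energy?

P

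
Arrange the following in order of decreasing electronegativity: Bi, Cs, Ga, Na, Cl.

Na is in period 3, group 1; Cl is in period 3, group 17; Ga is in period 4, group 13; Cs is in period 6, group 1; Bi is in period 6, group 15.
EN rises left→right (higher Z_eff, smaller atoms) and falls top→bottom (larger, more shielded atoms).
Neither a single period nor a single group — weigh both effects.
Na > Cs: they share group 1; the group trend gives Na the larger value.
Ga > Na: the two effects oppose for this pair; the across-period effect wins (1.81 vs 0.93).
Bi > Ga: the two effects oppose for this pair; the across-period effect wins (2.02 vs 1.81).
Cl > Bi: relative to Bi, both the across-period and down-group shifts push Cl's electronegativity up.
Tabulated electronegativity (Pauling): Na 0.93, Cl 3.16, Ga 1.81, Cs 0.79, Bi 2.02.
So from highest to lowest: Cl > Bi > Ga > Na > Cs.

Cl > Bi > Ga > Na > Cs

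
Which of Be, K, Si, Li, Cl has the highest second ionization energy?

Li

Consider each +1 ion: Be⁺ still has 1 valence electron; K⁺ is the bare [Ar] core; Si⁺ still has 3 valence electrons; Li⁺ is the bare [He] core; Cl⁺ still has 6 valence electrons.
Breaking into a closed-shell core is much more expensive than removing a leftover valence electron — K and Li have the largest IE_2 here.
Valence configurations: Be⁺ [He]2s¹, Si⁺ [Ne]3s²3p¹, Cl⁺ [Ne]3s²3p⁴.
The numbers (kJ/mol): Be 1757, K 3052, Si 1577, Li 7298, Cl 2298.
Hence IE_2: Si < Be < Cl < K < Li.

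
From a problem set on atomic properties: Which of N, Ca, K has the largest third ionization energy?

Ca

The third ionization energy removes an electron from the +2 ion. For each element: N²⁺ still has 3 valence electrons; Ca²⁺ is the bare [Ar] core; K²⁺ is already 1 electron into the core.
Usually core removal costs more than valence removal, but here the competition is close: a tightly held n=2 valence electron can cost more to remove than an n=3 core electron, so the actual values have to decide it.
Approximate IE_3 values (kJ/mol): N 4578, Ca 4912, K 4420.
Putting it together, IE_3: K < N < Ca.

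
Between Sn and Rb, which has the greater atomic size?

Rb

Radius decreases left→right (rising Z_eff, same n) and increases top→bottom (higher n).
All lie in period 5, so atomic radius increases right to left.
So Rb has the greater atomic size (Rb > Sn).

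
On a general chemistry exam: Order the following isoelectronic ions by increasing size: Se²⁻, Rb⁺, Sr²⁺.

Sr²⁺ < Rb⁺ < Se²⁻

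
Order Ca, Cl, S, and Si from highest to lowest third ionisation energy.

IE_3 is the cost of taking one more electron from the +2 cation: Ca²⁺ is the bare [Ar] core; Cl²⁺ still has 5 valence electrons; S²⁺ still has 4 valence electrons; Si²⁺ still has 2 valence electrons.
Core electrons are held far more tightly than valence electrons, so Ca tops the IE_3 order.
Valence configurations: Cl²⁺ [Ne]3s²3p³, S²⁺ [Ne]3s²3p², Si²⁺ [Ne]3s².
Approximate IE_3 values (kJ/mol): Ca 4912, Cl 3822, S 3357, Si 3232.
Hence IE_3: Si < S < Cl < Ca.

Ca, Cl, S, Si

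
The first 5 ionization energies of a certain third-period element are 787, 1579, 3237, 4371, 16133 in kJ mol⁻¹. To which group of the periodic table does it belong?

Group 14

Look for the largest jump between consecutive ionization energies: IE5/IE4 ≈ 3.7, far larger than any earlier ratio.
That jump marks the point where a core electron is being removed. So the atom has 4 valence electrons.
A main-group element with 4 valence electrons is in group 14.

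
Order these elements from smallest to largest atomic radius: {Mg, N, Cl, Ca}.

N is in period 2, group 15; Mg is in period 3, group 2; Cl is in period 3, group 17; Ca is in period 4, group 2.
Radius decreases left→right (rising Z_eff, same n) and increases top→bottom (higher n).
These span different periods and groups, so the two trends combine.
Cl > N: period and group pull opposite ways; the down-group shift dominates (99 vs 71 pm).
Mg > Cl: Mg lies to the left of Cl in period 3, so the across-period effect alone puts Mg larger.
Ca > Mg: they share group 2; the group trend gives Ca the larger value.
Approximate values (pm): N 71, Mg 139, Cl 99, Ca 171.
So from smallest to largest: N < Cl < Mg < Ca.

N, Cl, Mg, Ca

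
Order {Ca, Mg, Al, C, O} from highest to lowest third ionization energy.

Mg > O > Ca > C > Al

Consider each +2 ion: Ca²⁺ is the bare [Ar] core; Mg²⁺ is the bare [Ne] core; Al²⁺ still has 1 valence electron; C²⁺ still has 2 valence electrons; O²⁺ still has 4 valence electrons.
Usually core removal costs more than valence removal, but here the competition is close: a tightly held n=2 valence electron can cost more to remove than an n=3 core electron, so the actual values have to decide it.
Valence configurations: Al²⁺ [Ne]3s¹, C²⁺ [He]2s², O²⁺ [He]2s²2p².
Approximate IE_3 values (kJ/mol): Ca 4912, Mg 7733, Al 2745, C 4620, O 5300.
Overall IE_3 order: Al < C < Ca < O < Mg.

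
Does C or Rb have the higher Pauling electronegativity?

C is in period 2, group 14; Rb is in period 5, group 1.
EN rises left→right (higher Z_eff, smaller atoms) and falls top→bottom (larger, more shielded atoms).
Neither a single period nor a single group — weigh both effects.
C > Rb: relative to Rb, both the across-period and down-group shifts push C's electronegativity up.
Tabulated electronegativity (Pauling): C 2.55, Rb 0.82.
So C has the higher Pauling electronegativity (C > Rb).

C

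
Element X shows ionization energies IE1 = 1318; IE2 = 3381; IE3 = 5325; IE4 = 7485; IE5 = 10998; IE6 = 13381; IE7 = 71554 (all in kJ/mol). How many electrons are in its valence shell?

6

Look for the largest jump between consecutive ionization energies: IE7/IE6 ≈ 5.3, far larger than any earlier ratio.
That jump marks the point where a core electron is being removed. So the atom has 6 valence electrons.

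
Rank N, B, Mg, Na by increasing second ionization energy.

The second ionization energy removes an electron from the +1 ion. For each element: N⁺ still has 4 valence electrons; B⁺ still has 2 valence electrons; Mg⁺ still has 1 valence electron; Na⁺ is the bare [Ne] core.
Pulling an electron out of a noble-gas core costs far more than removing a remaining valence electron, so Na sits at the high end of IE_2.
Valence configurations: N⁺ [He]2s²2p², B⁺ [He]2s², Mg⁺ [Ne]3s¹.
The numbers (kJ/mol): N 2856, B 2427, Mg 1451, Na 4562.
Overall IE_2 order: Mg < B < N < Na.

Mg, B, N, Na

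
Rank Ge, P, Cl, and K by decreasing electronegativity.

Atoms toward the upper right of the periodic table pull bonding electrons most strongly.
These span different periods and groups, so the two trends combine.
Ge > K: Ge lies to the right of K in period 4, so the across-period effect alone puts Ge higher.
P > Ge: relative to Ge, both the across-period and down-group shifts push P's electronegativity up.
Cl > P: both are in period 3; the period trend gives Cl the larger value.
For reference (Pauling): P 2.19, Cl 3.16, K 0.82, Ge 2.01.
So from highest to lowest: Cl > P > Ge > K.

Cl, P, Ge, K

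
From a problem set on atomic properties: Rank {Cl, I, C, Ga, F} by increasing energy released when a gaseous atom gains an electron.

Ga, C, I, F, Cl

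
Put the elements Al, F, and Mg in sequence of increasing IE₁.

Al < Mg < F

Across a period the outer electron is held more tightly (higher IE₁); down a group it sits in a higher shell, more shielded, and comes off more easily.
These span different periods and groups, so the two trends combine.
Mg > Al: this pair runs against the simple trend — see the exception note.
F > Mg: relative to Mg, both the across-period and down-group shifts push F's first ionization energy up.
Note the exception: Mg has a higher first ionization energy than Al, contrary to the simple trend — Al's single 3p electron is easier to remove than one from Mg's filled 3s².
For reference (kJ/mol): F 1681, Mg 738, Al 578.
So from lowest to highest: Al < Mg < F.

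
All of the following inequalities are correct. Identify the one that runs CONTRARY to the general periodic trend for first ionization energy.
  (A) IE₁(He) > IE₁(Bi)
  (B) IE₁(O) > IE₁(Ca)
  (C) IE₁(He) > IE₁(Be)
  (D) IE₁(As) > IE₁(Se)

The general trend: first ionization energy increases across a period and decreases down a group.
(A) He (period 1, group 18) vs Bi (period 6, group 15): the stated order agrees with the simple trend.
(B) O (period 2, group 16) vs Ca (period 4, group 2): the stated order agrees with the simple trend.
(C) He (period 1, group 18) vs Be (period 2, group 2): the stated order agrees with the simple trend.
(D) As (period 4, group 15) vs Se (period 4, group 16): the stated order contradicts the simple trend.
The exception is (D): Se (4p⁴) ionizes more easily than half-filled As (4p³).

(D)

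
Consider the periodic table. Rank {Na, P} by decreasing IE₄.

Consider each +3 ion: Na³⁺ is already 2 electrons into the core; P³⁺ still has 2 valence electrons.
Pulling an electron out of a noble-gas core costs far more than removing a remaining valence electron, so Na sits at the high end of IE_4.
Approximate IE_4 values (kJ/mol): Na 9543, P 4964.
So the fourth ionization energies run P < Na.

Na, P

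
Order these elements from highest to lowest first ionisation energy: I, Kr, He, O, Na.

He > Kr > O > I > Na

He is in period 1, group 18; O is in period 2, group 16; Na is in period 3, group 1; Kr is in period 4, group 18; I is in period 5, group 17.
IE₁ increases left→right with effective nuclear charge and decreases top→bottom as the valence shell moves farther out.
These span different periods and groups, so the two trends combine.
I > Na: period and group pull opposite ways; the across-period shift dominates (1008 vs 496 kJ/mol).
O > I: the two effects oppose for this pair; the down-group effect wins (1314 vs 1008 kJ/mol).
Kr > O: period and group pull opposite ways; the across-period shift dominates (1351 vs 1314 kJ/mol).
He > Kr: they share group 18; the group trend gives He the larger value.
For reference (kJ/mol): He 2372, O 1314, Na 496, Kr 1351, I 1008.
So from highest to lowest: He > Kr > O > I > Na.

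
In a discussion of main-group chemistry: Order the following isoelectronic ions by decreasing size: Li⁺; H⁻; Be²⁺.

All of these have 2 electrons, so size is governed by nuclear charge alone: the more protons, the stronger the pull on the same electron cloud, and the smaller the ion.
Nuclear charges: Be²⁺ (Z=4), Li⁺ (Z=3), H⁻ (Z=1).
Largest to smallest: H⁻ > Li⁺ > Be²⁺.

H⁻, Li⁺, Be²⁺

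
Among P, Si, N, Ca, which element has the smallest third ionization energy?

P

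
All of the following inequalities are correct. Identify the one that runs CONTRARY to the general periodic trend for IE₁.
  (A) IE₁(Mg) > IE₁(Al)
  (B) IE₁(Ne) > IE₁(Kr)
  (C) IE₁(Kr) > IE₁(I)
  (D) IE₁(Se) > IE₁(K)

(A)

The general trend: IE₁ increases across a period and decreases down a group.
(A) Mg (period 3, group 2) vs Al (period 3, group 13): the stated order contradicts the simple trend.
(B) Ne (period 2, group 18) vs Kr (period 4, group 18): the stated order agrees with the simple trend.
(C) Kr (period 4, group 18) vs I (period 5, group 17): the stated order agrees with the simple trend.
(D) Se (period 4, group 16) vs K (period 4, group 1): the stated order agrees with the simple trend.
The exception is (A): Al's single 3p electron is easier to remove than one from Mg's filled 3s².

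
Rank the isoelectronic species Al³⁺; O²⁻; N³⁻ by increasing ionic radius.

Al³⁺, O²⁻, N³⁻

All of these have 10 electrons, so size is governed by nuclear charge alone: the more protons, the stronger the pull on the same electron cloud, and the smaller the ion.
Nuclear charges: Al³⁺ (Z=13), O²⁻ (Z=8), N³⁻ (Z=7).
Smallest to largest: Al³⁺ < O²⁻ < N³⁻.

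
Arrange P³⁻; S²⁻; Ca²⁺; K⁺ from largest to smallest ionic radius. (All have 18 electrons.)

All of these have 18 electrons, so size is governed by nuclear charge alone: the more protons, the stronger the pull on the same electron cloud, and the smaller the ion.
Nuclear charges: Ca²⁺ (Z=20), K⁺ (Z=19), S²⁻ (Z=16), P³⁻ (Z=15).
Largest to smallest: P³⁻ > S²⁻ > K⁺ > Ca²⁺.

P³⁻, S²⁻, K⁺, Ca²⁺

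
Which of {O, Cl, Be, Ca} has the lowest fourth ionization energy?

Cl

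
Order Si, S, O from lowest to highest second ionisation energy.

Si, S, O

After 1 electron has been removed, what remains? Si⁺ still has 3 valence electrons; S⁺ still has 5 valence electrons; O⁺ still has 5 valence electrons.
All are still removing valence electrons, so compare the +1 ions as you would atoms: IE_2 generally rises across a period (higher Z_eff) and falls down a group (larger shell), subject to the usual subshell exceptions.
Valence configurations: Si⁺ [Ne]3s²3p¹, S⁺ [Ne]3s²3p³, O⁺ [He]2s²2p³.
Tabulated IE_2 (kJ/mol): Si 1577, S 2252, O 3388.
Putting it together, IE_2: Si < S < O.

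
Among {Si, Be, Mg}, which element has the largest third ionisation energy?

Be

After 2 electrons have been removed, what remains? Si²⁺ still has 2 valence electrons; Be²⁺ is the bare [He] core; Mg²⁺ is the bare [Ne] core.
Pulling an electron out of a noble-gas core costs far more than removing a remaining valence electron, so Mg and Be sit at the high end of IE_3.
Tabulated IE_3 (kJ/mol): Si 3232, Be 14849, Mg 7733.
So the third ionization energies run Si < Mg < Be.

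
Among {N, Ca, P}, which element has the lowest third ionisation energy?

P

The third ionization energy removes an electron from the +2 ion. For each element: N²⁺ still has 3 valence electrons; Ca²⁺ is the bare [Ar] core; P²⁺ still has 3 valence electrons.
Breaking into a closed-shell core is much more expensive than removing a leftover valence electron — Ca has the largest IE_3 here.
Valence configurations: N²⁺ [He]2s²2p¹, P²⁺ [Ne]3s²3p¹.
The numbers (kJ/mol): N 4578, Ca 4912, P 2914.
Putting it together, IE_3: P < N < Ca.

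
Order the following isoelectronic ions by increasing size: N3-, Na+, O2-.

All of these have 10 electrons, so size is governed by nuclear charge alone: the more protons, the stronger the pull on the same electron cloud, and the smaller the ion.
Nuclear charges: Na+ (Z=11), O2- (Z=8), N3- (Z=7).
Smallest to largest: Na+ < O2- < N3-.

Na+, O2-, N3-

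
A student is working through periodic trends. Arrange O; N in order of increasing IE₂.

After 1 electron has been removed, what remains? O⁺ still has 5 valence electrons; N⁺ still has 4 valence electrons.
All are still removing valence electrons, so compare the +1 ions as you would atoms: IE_2 generally rises across a period (higher Z_eff) and falls down a group (larger shell), subject to the usual subshell exceptions.
Valence configurations: O⁺ [He]2s²2p³, N⁺ [He]2s²2p².
Approximate IE_2 values (kJ/mol): O 3388, N 2856.
So the second ionization energies run N < O.

N, O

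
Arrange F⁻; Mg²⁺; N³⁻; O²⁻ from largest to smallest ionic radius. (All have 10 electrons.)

All of these have 10 electrons, so size is governed by nuclear charge alone: the more protons, the stronger the pull on the same electron cloud, and the smaller the ion.
Nuclear charges: Mg²⁺ (Z=12), F⁻ (Z=9), O²⁻ (Z=8), N³⁻ (Z=7).
Largest to smallest: N³⁻ > O²⁻ > F⁻ > Mg²⁺.

N³⁻ > O²⁻ > F⁻ > Mg²⁺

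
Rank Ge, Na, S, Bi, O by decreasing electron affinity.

S, O, Ge, Bi, Na

EA tends to increase across a period and decrease down a group, though the pattern is less regular than for IE or radius.
Neither a single period nor a single group — weigh both effects.
Bi > Na: period and group pull opposite ways; the across-period shift dominates (91 vs 53 kJ/mol).
Ge > Bi: period and group pull opposite ways; the down-group shift dominates (119 vs 91 kJ/mol).
O > Ge: relative to Ge, both the across-period and down-group shifts push O's electron affinity up.
S > O: this pair runs against the simple trend — see the exception note.
Note the exception: S has a higher electron affinity than O, contrary to the simple trend — the compact 2p subshell of O repels the added electron more than S's larger 3p does.
For reference (kJ/mol): O 141, Na 53, S 200, Ge 119, Bi 91.
So from highest to lowest: S > O > Ge > Bi > Na.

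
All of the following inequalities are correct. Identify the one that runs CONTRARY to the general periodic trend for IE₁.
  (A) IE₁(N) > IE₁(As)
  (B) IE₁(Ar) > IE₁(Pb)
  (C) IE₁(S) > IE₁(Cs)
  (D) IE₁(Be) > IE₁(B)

The general trend: IE₁ increases across a period and decreases down a group.
(A) N (period 2, group 15) vs As (period 4, group 15): the stated order agrees with the simple trend.
(B) Ar (period 3, group 18) vs Pb (period 6, group 14): the stated order agrees with the simple trend.
(C) S (period 3, group 16) vs Cs (period 6, group 1): the stated order agrees with the simple trend.
(D) Be (period 2, group 2) vs B (period 2, group 13): the stated order contradicts the simple trend.
The exception is (D): removing B's lone 2p electron is easier than breaking Be's filled 2s².

(D)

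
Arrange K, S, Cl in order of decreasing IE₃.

IE_3 is the cost of taking one more electron from the +2 cation: K²⁺ is already 1 electron into the core; S²⁺ still has 4 valence electrons; Cl²⁺ still has 5 valence electrons.
Pulling an electron out of a noble-gas core costs far more than removing a remaining valence electron, so K sits at the high end of IE_3.
Valence configurations: S²⁺ [Ne]3s²3p², Cl²⁺ [Ne]3s²3p³.
The numbers (kJ/mol): K 4420, S 3357, Cl 3822.
So the third ionization energies run S < Cl < K.

K > Cl > S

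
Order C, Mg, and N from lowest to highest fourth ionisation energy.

C, N, Mg

The fourth ionization energy removes an electron from the +3 ion. For each element: C³⁺ still has 1 valence electron; Mg³⁺ is already 1 electron into the core; N³⁺ still has 2 valence electrons.
Breaking into a closed-shell core is much more expensive than removing a leftover valence electron — Mg has the largest IE_4 here.
Valence configurations: C³⁺ [He]2s¹, N³⁺ [He]2s².
The numbers (kJ/mol): C 6223, Mg 10543, N 7475.
So the fourth ionization energies run C < N < Mg.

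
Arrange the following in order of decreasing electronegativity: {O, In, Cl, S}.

O > Cl > S > In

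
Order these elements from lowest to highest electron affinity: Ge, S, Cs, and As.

Cs, As, Ge, S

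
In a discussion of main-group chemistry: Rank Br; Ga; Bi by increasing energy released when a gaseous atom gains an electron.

Adding an electron releases more energy for atoms nearer the top right (short of the noble gases).
Neither a single period nor a single group — weigh both effects.
Bi > Ga: the two effects oppose for this pair; the across-period effect wins (91 vs 29 kJ/mol).
Br > Bi: both effects reinforce here, so Br is clearly the higher of the two.
For reference (kJ/mol): Ga 29, Br 325, Bi 91.
So from lowest to highest: Ga < Bi < Br.

Ga, Bi, Br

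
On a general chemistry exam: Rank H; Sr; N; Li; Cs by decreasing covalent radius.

Cs > Sr > Li > N > H

H is in period 1, group 1; Li is in period 2, group 1; N is in period 2, group 15; Sr is in period 5, group 2; Cs is in period 6, group 1.
Atomic radius shrinks across a period as nuclear charge pulls the same shell inward, and grows down a group as new shells are added.
Here both period and group differ, so the two effects have to be weighed against each other.
N > H: period and group pull opposite ways; the down-group shift dominates (71 vs 32 pm).
Li > N: Li lies to the left of N in period 2, so the across-period effect alone puts Li larger.
Sr > Li: period and group pull opposite ways; the down-group shift dominates (185 vs 133 pm).
Cs > Sr: both effects reinforce here, so Cs is clearly the larger of the two.
Approximate values (pm): H 32, Li 133, N 71, Sr 185, Cs 232.
So from largest to smallest: Cs > Sr > Li > N > H.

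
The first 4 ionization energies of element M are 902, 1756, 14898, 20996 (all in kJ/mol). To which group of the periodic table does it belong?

Group 2

Look for the largest jump between consecutive ionization energies: IE3/IE2 ≈ 8.5, far larger than any earlier ratio.
That jump marks the point where a core electron is being removed. So the atom has 2 valence electrons.
A main-group element with 2 valence electrons is in group 2.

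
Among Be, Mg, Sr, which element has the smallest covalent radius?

Be is in period 2, group 2; Mg is in period 3, group 2; Sr is in period 5, group 2.
Radius decreases left→right (rising Z_eff, same n) and increases top→bottom (higher n).
All are in group 2, so atomic radius increases down the group.
The smallest covalent radius among these belongs to Be.

Be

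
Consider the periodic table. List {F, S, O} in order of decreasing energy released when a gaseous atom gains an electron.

O is in period 2, group 16; F is in period 2, group 17; S is in period 3, group 16.
Adding an electron releases more energy for atoms nearer the top right (short of the noble gases).
Here both period and group differ, so the two effects have to be weighed against each other.
S > O: this pair runs against the simple trend — see the exception note.
F > S: relative to S, both the across-period and down-group shifts push F's electron affinity up.
Note the exception: S has a higher electron affinity than O, contrary to the simple trend — the compact 2p subshell of O repels the added electron more than S's larger 3p does.
For reference (kJ/mol): O 141, F 328, S 200.
So from highest to lowest: F > S > O.

F > S > O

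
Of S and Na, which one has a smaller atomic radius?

S

Na is in period 3, group 1; S is in period 3, group 16.
Across a period the added protons contract the valence shell; down a group each new principal shell makes the atom larger.
All lie in period 3, so atomic radius increases right to left.
So S has the smaller atomic radius (S < Na).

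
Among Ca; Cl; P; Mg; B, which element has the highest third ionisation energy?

The third ionization energy removes an electron from the +2 ion. For each element: Ca²⁺ is the bare [Ar] core; Cl²⁺ still has 5 valence electrons; P²⁺ still has 3 valence electrons; Mg²⁺ is the bare [Ne] core; B²⁺ still has 1 valence electron.
Core electrons are held far more tightly than valence electrons, so Ca and Mg top the IE_3 order.
Valence configurations: Cl²⁺ [Ne]3s²3p³, P²⁺ [Ne]3s²3p¹, B²⁺ [He]2s¹.
Tabulated IE_3 (kJ/mol): Ca 4912, Cl 3822, P 2914, Mg 7733, B 3660.
Hence IE_3: P < B < Cl < Ca < Mg.

Mg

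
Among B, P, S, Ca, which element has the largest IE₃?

Ca

The third ionization energy removes an electron from the +2 ion. For each element: B²⁺ still has 1 valence electron; P²⁺ still has 3 valence electrons; S²⁺ still has 4 valence electrons; Ca²⁺ is the bare [Ar] core.
Breaking into a closed-shell core is much more expensive than removing a leftover valence electron — Ca has the largest IE_3 here.
Valence configurations: B²⁺ [He]2s¹, P²⁺ [Ne]3s²3p¹, S²⁺ [Ne]3s²3p².
The numbers (kJ/mol): B 3660, P 2914, S 3357, Ca 4912.
Overall IE_3 order: P < S < B < Ca.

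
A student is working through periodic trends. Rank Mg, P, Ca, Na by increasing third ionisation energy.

P < Ca < Na < Mg

Consider each +2 ion: Mg²⁺ is the bare [Ne] core; P²⁺ still has 3 valence electrons; Ca²⁺ is the bare [Ar] core; Na²⁺ is already 1 electron into the core.
Core electrons are held far more tightly than valence electrons, so Ca, Na and Mg top the IE_3 order.
The numbers (kJ/mol): Mg 7733, P 2914, Ca 4912, Na 6910.
Overall IE_3 order: P < Ca < Na < Mg.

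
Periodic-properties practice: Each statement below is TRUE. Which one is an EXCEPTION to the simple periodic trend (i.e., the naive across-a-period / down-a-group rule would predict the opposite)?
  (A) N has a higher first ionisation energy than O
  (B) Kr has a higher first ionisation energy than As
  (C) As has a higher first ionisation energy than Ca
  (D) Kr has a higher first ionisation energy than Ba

(A)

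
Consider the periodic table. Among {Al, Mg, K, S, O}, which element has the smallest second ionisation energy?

Mg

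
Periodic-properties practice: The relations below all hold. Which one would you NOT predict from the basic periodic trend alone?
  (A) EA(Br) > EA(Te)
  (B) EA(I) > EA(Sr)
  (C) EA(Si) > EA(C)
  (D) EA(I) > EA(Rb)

(C)

The general trend: electron affinity increases across a period and decreases down a group.
(A) Br (period 4, group 17) vs Te (period 5, group 16): the stated order agrees with the simple trend.
(B) I (period 5, group 17) vs Sr (period 5, group 2): the stated order agrees with the simple trend.
(C) Si (period 3, group 14) vs C (period 2, group 14): the stated order contradicts the simple trend.
(D) I (period 5, group 17) vs Rb (period 5, group 1): the stated order agrees with the simple trend.
The exception is (C): Si's larger, more diffuse 3p orbitals accept an added electron slightly more readily than C's compact 2p.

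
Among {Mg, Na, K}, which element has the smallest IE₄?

IE_4 is the cost of taking one more electron from the +3 cation: Mg³⁺ is already 1 electron into the core; Na³⁺ is already 2 electrons into the core; K³⁺ is already 2 electrons into the core.
All of these are removing an electron from a noble-gas core or deeper; the smaller core (lower principal quantum number) is held far more tightly, and within a period the higher nuclear charge binds the same core more tightly.
Approximate IE_4 values (kJ/mol): Mg 10543, Na 9543, K 5877.
Putting it together, IE_4: K < Na < Mg.

K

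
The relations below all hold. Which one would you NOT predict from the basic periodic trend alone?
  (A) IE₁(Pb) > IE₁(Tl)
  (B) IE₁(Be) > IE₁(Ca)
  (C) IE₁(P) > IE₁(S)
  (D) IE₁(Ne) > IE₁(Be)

(C)

The general trend: first ionization energy increases across a period and decreases down a group.
(A) Pb (period 6, group 14) vs Tl (period 6, group 13): the stated order agrees with the simple trend.
(B) Be (period 2, group 2) vs Ca (period 4, group 2): the stated order agrees with the simple trend.
(C) P (period 3, group 15) vs S (period 3, group 16): the stated order contradicts the simple trend.
(D) Ne (period 2, group 18) vs Be (period 2, group 2): the stated order agrees with the simple trend.
The exception is (C): S (3p⁴) ionizes more easily than half-filled P (3p³) because the paired 3p electron in S is pushed out by e⁻–e⁻ repulsion.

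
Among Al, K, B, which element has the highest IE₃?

K

After 2 electrons have been removed, what remains? Al²⁺ still has 1 valence electron; K²⁺ is already 1 electron into the core; B²⁺ still has 1 valence electron.
Pulling an electron out of a noble-gas core costs far more than removing a remaining valence electron, so K sits at the high end of IE_3.
Valence configurations: Al²⁺ [Ne]3s¹, B²⁺ [He]2s¹.
The numbers (kJ/mol): Al 2745, K 4420, B 3660.
Overall IE_3 order: Al < B < K.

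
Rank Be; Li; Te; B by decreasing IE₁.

Li is in period 2, group 1; Be is in period 2, group 2; B is in period 2, group 13; Te is in period 5, group 16.
First ionization energy rises across a period (greater Z_eff holds electrons more tightly) and falls down a group (valence electrons are farther from the nucleus).
These span different periods and groups, so the two trends combine.
B > Li: both are in period 2; the period trend gives B the larger value.
Te > B: the two effects oppose for this pair; the across-period effect wins (869 vs 801 kJ/mol).
Be > Te: the two effects oppose for this pair; the down-group effect wins (900 vs 869 kJ/mol).
Note the exception: Be has a higher first ionization energy than B, contrary to the simple trend — removing B's lone 2p electron is easier than breaking Be's filled 2s².
Tabulated first ionization energy (kJ/mol): Li 520, Be 900, B 801, Te 869.
So from highest to lowest: Be > Te > B > Li.

Be, Te, B, Li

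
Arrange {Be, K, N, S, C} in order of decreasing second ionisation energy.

After 1 electron has been removed, what remains? Be⁺ still has 1 valence electron; K⁺ is the bare [Ar] core; N⁺ still has 4 valence electrons; S⁺ still has 5 valence electrons; C⁺ still has 3 valence electrons.
Breaking into a closed-shell core is much more expensive than removing a leftover valence electron — K has the largest IE_2 here.
Valence configurations: Be⁺ [He]2s¹, N⁺ [He]2s²2p², S⁺ [Ne]3s²3p³, C⁺ [He]2s²2p¹.
The numbers (kJ/mol): Be 1757, K 3052, N 2856, S 2252, C 2353.
Overall IE_2 order: Be < S < C < N < K.

K > N > C > S > Be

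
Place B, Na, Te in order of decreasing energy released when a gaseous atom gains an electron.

Te > Na > B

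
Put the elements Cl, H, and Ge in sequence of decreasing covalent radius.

Ge, Cl, H

H is in period 1, group 1; Cl is in period 3, group 17; Ge is in period 4, group 14.
Moving right in a period, electrons are added to the same shell under a stronger nuclear pull, so atoms get smaller; moving down, a new shell is opened and atoms get larger.
Here both period and group differ, so the two effects have to be weighed against each other.
Cl > H: the two effects oppose for this pair; the down-group effect wins (99 vs 32 pm).
Ge > Cl: both effects reinforce here, so Ge is clearly the larger of the two.
For reference (pm): H 32, Cl 99, Ge 121.
So from largest to smallest: Ge > Cl > H.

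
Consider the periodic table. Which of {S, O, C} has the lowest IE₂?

IE_2 is the cost of taking one more electron from the +1 cation: S⁺ still has 5 valence electrons; O⁺ still has 5 valence electrons; C⁺ still has 3 valence electrons.
All are still removing valence electrons, so compare the +1 ions as you would atoms: IE_2 generally rises across a period (higher Z_eff) and falls down a group (larger shell), subject to the usual subshell exceptions.
Valence configurations: S⁺ [Ne]3s²3p³, O⁺ [He]2s²2p³, C⁺ [He]2s²2p¹.
Approximate IE_2 values (kJ/mol): S 2252, O 3388, C 2353.
Overall IE_2 order: S < C < O.

S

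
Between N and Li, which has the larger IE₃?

IE_3 is the cost of taking one more electron from the +2 cation: N²⁺ still has 3 valence electrons; Li²⁺ is already 1 electron into the core.
Breaking into a closed-shell core is much more expensive than removing a leftover valence electron — Li has the largest IE_3 here.
Tabulated IE_3 (kJ/mol): N 4578, Li 11815.
Putting it together, IE_3: N < Li.

Li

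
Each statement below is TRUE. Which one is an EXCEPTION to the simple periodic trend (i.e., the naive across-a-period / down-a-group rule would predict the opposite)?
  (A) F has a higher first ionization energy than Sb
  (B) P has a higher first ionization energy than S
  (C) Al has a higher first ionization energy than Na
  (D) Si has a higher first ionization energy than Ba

The general trend: first ionization energy increases across a period and decreases down a group.
(A) F (period 2, group 17) vs Sb (period 5, group 15): the stated order agrees with the simple trend.
(B) P (period 3, group 15) vs S (period 3, group 16): the stated order contradicts the simple trend.
(C) Al (period 3, group 13) vs Na (period 3, group 1): the stated order agrees with the simple trend.
(D) Si (period 3, group 14) vs Ba (period 6, group 2): the stated order agrees with the simple trend.
The exception is (B): S (3p⁴) ionizes more easily than half-filled P (3p³) because the paired 3p electron in S is pushed out by e⁻–e⁻ repulsion.

(B)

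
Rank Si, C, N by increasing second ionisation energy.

Si, C, N

The second ionization energy removes an electron from the +1 ion. For each element: Si⁺ still has 3 valence electrons; C⁺ still has 3 valence electrons; N⁺ still has 4 valence electrons.
All are still removing valence electrons, so compare the +1 ions as you would atoms: IE_2 generally rises across a period (higher Z_eff) and falls down a group (larger shell), subject to the usual subshell exceptions.
Valence configurations: Si⁺ [Ne]3s²3p¹, C⁺ [He]2s²2p¹, N⁺ [He]2s²2p².
The numbers (kJ/mol): Si 1577, C 2353, N 2856.
Putting it together, IE_2: Si < C < N.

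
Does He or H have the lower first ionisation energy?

H

H is in period 1, group 1; He is in period 1, group 18.
IE₁ increases left→right with effective nuclear charge and decreases top→bottom as the valence shell moves farther out.
All lie in period 1, so first ionization energy increases left to right.
So H has the lower first ionisation energy (H < He).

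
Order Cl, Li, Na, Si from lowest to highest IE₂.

After 1 electron has been removed, what remains? Cl⁺ still has 6 valence electrons; Li⁺ is the bare [He] core; Na⁺ is the bare [Ne] core; Si⁺ still has 3 valence electrons.
Pulling an electron out of a noble-gas core costs far more than removing a remaining valence electron, so Na and Li sit at the high end of IE_2.
Valence configurations: Cl⁺ [Ne]3s²3p⁴, Si⁺ [Ne]3s²3p¹.
The numbers (kJ/mol): Cl 2298, Li 7298, Na 4562, Si 1577.
Hence IE_2: Si < Cl < Na < Li.

Si, Cl, Na, Li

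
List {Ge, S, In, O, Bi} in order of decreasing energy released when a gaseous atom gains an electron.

S, O, Ge, Bi, In

O is in period 2, group 16; S is in period 3, group 16; Ge is in period 4, group 14; In is in period 5, group 13; Bi is in period 6, group 15.
Electron affinity generally becomes more exothermic across a period toward the halogens and less exothermic down a group.
Here both period and group differ, so the two effects have to be weighed against each other.
Bi > In: the two effects oppose for this pair; the across-period effect wins (91 vs 29 kJ/mol).
Ge > Bi: period and group pull opposite ways; the down-group shift dominates (119 vs 91 kJ/mol).
O > Ge: relative to Ge, both the across-period and down-group shifts push O's electron affinity up.
S > O: this pair runs against the simple trend — see the exception note.
Note the exception: S has a higher electron affinity than O, contrary to the simple trend — the compact 2p subshell of O repels the added electron more than S's larger 3p does.
Approximate values (kJ/mol): O 141, S 200, Ge 119, In 29, Bi 91.
So from highest to lowest: S > O > Ge > Bi > In.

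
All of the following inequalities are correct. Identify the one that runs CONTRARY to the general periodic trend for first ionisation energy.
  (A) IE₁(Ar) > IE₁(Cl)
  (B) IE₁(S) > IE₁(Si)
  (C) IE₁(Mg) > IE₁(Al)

The general trend: first ionisation energy increases across a period and decreases down a group.
(A) Ar (period 3, group 18) vs Cl (period 3, group 17): the stated order agrees with the simple trend.
(B) S (period 3, group 16) vs Si (period 3, group 14): the stated order agrees with the simple trend.
(C) Mg (period 3, group 2) vs Al (period 3, group 13): the stated order contradicts the simple trend.
The exception is (C): Al's single 3p electron is easier to remove than one from Mg's filled 3s².

(C)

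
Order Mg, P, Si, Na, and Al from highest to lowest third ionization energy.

Mg > Na > Si > P > Al

IE_3 is the cost of taking one more electron from the +2 cation: Mg²⁺ is the bare [Ne] core; P²⁺ still has 3 valence electrons; Si²⁺ still has 2 valence electrons; Na²⁺ is already 1 electron into the core; Al²⁺ still has 1 valence electron.
Core electrons are held far more tightly than valence electrons, so Na and Mg top the IE_3 order.
Valence configurations: P²⁺ [Ne]3s²3p¹, Si²⁺ [Ne]3s², Al²⁺ [Ne]3s¹.
P²⁺ loses a lone 3p electron whereas Si²⁺ must break into a filled 3s² pair, so IE_3(Si) > IE_3(P) even though P has the higher nuclear charge.
Tabulated IE_3 (kJ/mol): Mg 7733, P 2914, Si 3232, Na 6910, Al 2745.
Putting it together, IE_3: Al < P < Si < Na < Mg.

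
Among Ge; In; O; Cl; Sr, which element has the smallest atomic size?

O

O is in period 2, group 16; Cl is in period 3, group 17; Ge is in period 4, group 14; Sr is in period 5, group 2; In is in period 5, group 13.
Across a period the added protons contract the valence shell; down a group each new principal shell makes the atom larger.
Here both period and group differ, so the two effects have to be weighed against each other.
Cl > O: the two effects oppose for this pair; the down-group effect wins (99 vs 63 pm).
Ge > Cl: relative to Cl, both the across-period and down-group shifts push Ge's atomic radius up.
In > Ge: both effects reinforce here, so In is clearly the larger of the two.
Sr > In: Sr lies to the left of In in period 5, so the across-period effect alone puts Sr larger.
Tabulated atomic radius (pm): O 63, Cl 99, Ge 121, Sr 185, In 142.
The smallest atomic size among these belongs to O.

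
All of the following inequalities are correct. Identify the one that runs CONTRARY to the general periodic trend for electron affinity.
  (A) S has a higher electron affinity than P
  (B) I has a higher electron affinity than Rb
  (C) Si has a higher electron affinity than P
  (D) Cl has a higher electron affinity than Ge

The general trend: electron affinity increases across a period and decreases down a group.
(A) S (period 3, group 16) vs P (period 3, group 15): the stated order agrees with the simple trend.
(B) I (period 5, group 17) vs Rb (period 5, group 1): the stated order agrees with the simple trend.
(C) Si (period 3, group 14) vs P (period 3, group 15): the stated order contradicts the simple trend.
(D) Cl (period 3, group 17) vs Ge (period 4, group 14): the stated order agrees with the simple trend.
The exception is (C): adding an electron to P's half-filled 3p³ is unfavourable, so Si (3p²) has the more exothermic EA.

(C)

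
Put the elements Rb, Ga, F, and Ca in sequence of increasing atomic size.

F is in period 2, group 17; Ca is in period 4, group 2; Ga is in period 4, group 13; Rb is in period 5, group 1.
Atomic radius shrinks across a period as nuclear charge pulls the same shell inward, and grows down a group as new shells are added.
Neither a single period nor a single group — weigh both effects.
Ga > F: relative to F, both the across-period and down-group shifts push Ga's atomic radius up.
Ca > Ga: both are in period 4; the period trend gives Ca the larger value.
Rb > Ca: both effects reinforce here, so Rb is clearly the larger of the two.
For reference (pm): F 64, Ca 171, Ga 124, Rb 210.
So from smallest to largest: F < Ga < Ca < Rb.

F < Ga < Ca < Rb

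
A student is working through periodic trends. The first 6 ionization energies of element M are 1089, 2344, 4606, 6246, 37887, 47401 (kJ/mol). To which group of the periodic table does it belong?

Look for the largest jump between consecutive ionization energies: IE5/IE4 ≈ 6.1, far larger than any earlier ratio.
That jump marks the point where a core electron is being removed. So the atom has 4 valence electrons.
A main-group element with 4 valence electrons is in group 14.

Group 14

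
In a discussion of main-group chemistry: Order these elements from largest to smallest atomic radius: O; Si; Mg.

Mg > Si > O

O is in period 2, group 16; Mg is in period 3, group 2; Si is in period 3, group 14.
Moving right in a period, electrons are added to the same shell under a stronger nuclear pull, so atoms get smaller; moving down, a new shell is opened and atoms get larger.
Here both period and group differ, so the two effects have to be weighed against each other.
Si > O: both effects reinforce here, so Si is clearly the larger of the two.
Mg > Si: Mg lies to the left of Si in period 3, so the across-period effect alone puts Mg larger.
Tabulated atomic radius (pm): O 63, Mg 139, Si 116.
So from largest to smallest: Mg > Si > O.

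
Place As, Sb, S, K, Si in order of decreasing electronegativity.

S, As, Sb, Si, K

Electronegativity increases across a period and decreases down a group, tracking effective nuclear charge and atomic size.
Neither a single period nor a single group — weigh both effects.
Si > K: both effects reinforce here, so Si is clearly the higher of the two.
Sb > Si: period and group pull opposite ways; the across-period shift dominates (2.05 vs 1.90).
As > Sb: As sits above Sb in group 15, so the down-group effect alone puts As higher.
S > As: both effects reinforce here, so S is clearly the higher of the two.
Approximate values (Pauling): Si 1.90, S 2.58, K 0.82, As 2.18, Sb 2.05.
So from highest to lowest: S > As > Sb > Si > K.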